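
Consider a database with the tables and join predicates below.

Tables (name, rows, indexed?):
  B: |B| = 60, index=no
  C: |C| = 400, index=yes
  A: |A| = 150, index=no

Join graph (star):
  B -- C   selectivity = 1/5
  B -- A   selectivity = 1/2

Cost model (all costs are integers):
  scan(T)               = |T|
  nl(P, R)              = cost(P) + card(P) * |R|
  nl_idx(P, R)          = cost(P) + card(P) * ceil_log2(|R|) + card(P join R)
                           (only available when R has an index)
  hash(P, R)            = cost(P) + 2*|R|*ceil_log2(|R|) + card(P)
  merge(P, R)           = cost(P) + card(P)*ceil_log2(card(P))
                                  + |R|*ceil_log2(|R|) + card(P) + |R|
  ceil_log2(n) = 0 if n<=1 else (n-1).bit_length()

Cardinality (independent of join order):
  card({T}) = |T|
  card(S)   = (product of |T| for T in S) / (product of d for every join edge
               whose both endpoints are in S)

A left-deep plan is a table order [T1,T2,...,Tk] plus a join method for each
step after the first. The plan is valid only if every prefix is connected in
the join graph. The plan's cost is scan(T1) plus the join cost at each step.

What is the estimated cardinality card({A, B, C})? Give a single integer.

360000

Tables in S: A(150), B(60), C(400)
Edges inside S: B-C(d=5), B-A(d=2)
numerator = 150 * 60 * 400 = 3600000
denominator = 5 * 2 = 10
card(S) = 3600000 / 10 = 360000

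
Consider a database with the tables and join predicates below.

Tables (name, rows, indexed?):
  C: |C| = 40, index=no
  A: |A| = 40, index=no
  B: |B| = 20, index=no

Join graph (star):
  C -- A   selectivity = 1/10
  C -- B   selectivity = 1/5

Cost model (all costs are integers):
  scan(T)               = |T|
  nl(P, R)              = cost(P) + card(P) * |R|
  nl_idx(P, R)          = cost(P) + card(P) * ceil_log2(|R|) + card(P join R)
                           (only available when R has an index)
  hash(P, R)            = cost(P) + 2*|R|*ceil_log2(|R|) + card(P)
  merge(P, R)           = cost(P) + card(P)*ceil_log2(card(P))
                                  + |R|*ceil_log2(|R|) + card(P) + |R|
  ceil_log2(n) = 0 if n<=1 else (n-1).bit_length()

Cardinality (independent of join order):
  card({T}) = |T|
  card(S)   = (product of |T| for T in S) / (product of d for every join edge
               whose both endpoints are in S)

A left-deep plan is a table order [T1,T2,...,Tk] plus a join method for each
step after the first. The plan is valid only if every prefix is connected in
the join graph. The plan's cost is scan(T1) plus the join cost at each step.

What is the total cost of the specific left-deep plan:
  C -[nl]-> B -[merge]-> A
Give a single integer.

2560

step 1: scan C: cost=40, card=40
step 2: join B via nl
    card(P join B) = 40*20/(5) = 160
    cost = 40 + 40*20 = 840
step 3: join A via merge
    card(P join A) = 160*40/(10) = 640
    cost = 840 + 160*8 + 40*6 + 160 + 40 = 2560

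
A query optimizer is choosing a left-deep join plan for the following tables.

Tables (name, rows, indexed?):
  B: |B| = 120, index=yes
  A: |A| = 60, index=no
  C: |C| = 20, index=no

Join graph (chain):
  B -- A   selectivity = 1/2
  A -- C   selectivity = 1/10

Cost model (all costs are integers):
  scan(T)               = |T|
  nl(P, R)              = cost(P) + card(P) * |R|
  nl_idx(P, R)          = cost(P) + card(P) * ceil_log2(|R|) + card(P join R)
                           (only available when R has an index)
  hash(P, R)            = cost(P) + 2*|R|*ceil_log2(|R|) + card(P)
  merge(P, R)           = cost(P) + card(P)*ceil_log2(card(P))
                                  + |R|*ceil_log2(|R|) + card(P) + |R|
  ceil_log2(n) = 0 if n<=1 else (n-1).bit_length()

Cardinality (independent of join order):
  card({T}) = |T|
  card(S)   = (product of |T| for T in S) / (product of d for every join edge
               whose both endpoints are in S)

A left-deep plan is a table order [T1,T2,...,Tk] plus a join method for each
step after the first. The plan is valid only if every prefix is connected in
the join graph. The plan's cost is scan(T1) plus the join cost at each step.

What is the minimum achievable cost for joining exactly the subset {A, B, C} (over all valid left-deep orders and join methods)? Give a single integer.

Selinger DP over subsets of {A,B,C}:
  {B}: scan cost=120, card=120
  {A}: scan cost=60, card=60
  {C}: scan cost=20, card=20
  {AB}: card=3600; try (A,hash)→960, (B,merge)→1440, (A,merge)→1500, (B,hash)→1800, (B,nl_idx)→4080, (B,nl)→7260 …(+1); best=960 via (A,hash)
  {AC}: card=120; try (C,hash)→320, (A,merge)→560, (C,merge)→600, (A,hash)→760, (A,nl)→1220, (C,nl)→1260; best=320 via (C,hash)
  {ABC}: card=7200; try (B,hash)→2120, (B,merge)→2240, (C,hash)→4760, (B,nl_idx)→8360, (B,nl)→14720, (C,merge)→47880 …(+1); best=2120 via (B,hash)

2120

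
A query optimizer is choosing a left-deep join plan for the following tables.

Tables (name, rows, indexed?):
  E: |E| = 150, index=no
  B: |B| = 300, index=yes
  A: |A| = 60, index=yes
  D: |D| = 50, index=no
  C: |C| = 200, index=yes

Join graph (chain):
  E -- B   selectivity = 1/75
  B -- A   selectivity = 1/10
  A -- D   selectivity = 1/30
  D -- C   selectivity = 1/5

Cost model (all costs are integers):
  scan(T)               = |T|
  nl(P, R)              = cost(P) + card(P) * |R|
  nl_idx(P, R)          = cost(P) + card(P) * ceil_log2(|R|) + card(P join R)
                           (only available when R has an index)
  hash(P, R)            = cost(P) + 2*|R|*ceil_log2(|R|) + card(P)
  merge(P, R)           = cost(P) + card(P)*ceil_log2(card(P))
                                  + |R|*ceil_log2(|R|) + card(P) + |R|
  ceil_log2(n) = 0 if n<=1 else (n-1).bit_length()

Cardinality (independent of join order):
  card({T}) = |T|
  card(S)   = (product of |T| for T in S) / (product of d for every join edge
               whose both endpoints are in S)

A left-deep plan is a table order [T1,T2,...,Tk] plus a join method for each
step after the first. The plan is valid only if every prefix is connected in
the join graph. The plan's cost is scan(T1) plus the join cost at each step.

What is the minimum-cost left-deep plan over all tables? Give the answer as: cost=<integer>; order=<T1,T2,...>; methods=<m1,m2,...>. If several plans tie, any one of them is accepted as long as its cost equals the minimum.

cost=16820; order=E,B,A,D,C; methods=nl_idx,hash,hash,hash

Selinger DP (subsets sized 1..n):
  {E}: scan cost=150, card=150
  {B}: scan cost=300, card=300
  {A}: scan cost=60, card=60
  {D}: scan cost=50, card=50
  {C}: scan cost=200, card=200
  {BE}: card=600; try (B,nl_idx)→2100, (E,hash)→3000, (B,merge)→4500, (E,merge)→4650, (B,hash)→5700, (B,nl)→45150 …(+1); best=2100 via (B,nl_idx)
  {AB}: card=1800; try (A,hash)→1320, (B,nl_idx)→2400, (B,merge)→3480, (A,merge)→3720, (A,nl_idx)→3900, (B,hash)→5520 …(+2); best=1320 via (A,hash)
  {AD}: card=100; try (A,nl_idx)→450, (D,hash)→720, (A,hash)→820, (A,merge)→820, (D,merge)→830, (A,nl)→3050 …(+1); best=450 via (A,nl_idx)
  {CD}: card=2000; try (D,hash)→1000, (C,merge)→2200, (D,merge)→2350, (C,nl_idx)→2450, (C,hash)→3300, (C,nl)→10050 …(+1); best=1000 via (D,hash)
  {ABE}: card=3600; try (A,hash)→3420, (E,hash)→5520, (A,merge)→9120, (A,nl_idx)→9300, (E,merge)→24270, (A,nl)→38100 …(+1); best=3420 via (A,hash)
  {ABD}: card=3000; try (D,hash)→3720, (B,merge)→4250, (B,nl_idx)→4350, (B,hash)→5950, (D,merge)→23270, (B,nl)→30450 …(+1); best=3720 via (D,hash)
  {ACD}: card=4000; try (C,merge)→3050, (A,hash)→3720, (C,hash)→3750, (C,nl_idx)→5250, (A,nl_idx)→17000, (C,nl)→20450 …(+2); best=3050 via (C,merge)
  {ABDE}: card=6000; try (D,hash)→7620, (E,hash)→9120, (E,merge)→44070, (D,merge)→50570, (D,nl)→183420, (E,nl)→453720; best=7620 via (D,hash)
  {ABCD}: card=120000; try (C,hash)→9920, (B,hash)→12450, (C,merge)→44520, (B,merge)→58050, (C,nl_idx)→147720, (B,nl_idx)→159050 …(+2); best=9920 via (C,hash)
  {ABCDE}: card=240000; try (C,hash)→16820, (C,merge)→93420, (E,hash)→132320, (C,nl_idx)→295620, (C,nl)→1207620, (E,merge)→2171270 …(+1); best=16820 via (C,hash)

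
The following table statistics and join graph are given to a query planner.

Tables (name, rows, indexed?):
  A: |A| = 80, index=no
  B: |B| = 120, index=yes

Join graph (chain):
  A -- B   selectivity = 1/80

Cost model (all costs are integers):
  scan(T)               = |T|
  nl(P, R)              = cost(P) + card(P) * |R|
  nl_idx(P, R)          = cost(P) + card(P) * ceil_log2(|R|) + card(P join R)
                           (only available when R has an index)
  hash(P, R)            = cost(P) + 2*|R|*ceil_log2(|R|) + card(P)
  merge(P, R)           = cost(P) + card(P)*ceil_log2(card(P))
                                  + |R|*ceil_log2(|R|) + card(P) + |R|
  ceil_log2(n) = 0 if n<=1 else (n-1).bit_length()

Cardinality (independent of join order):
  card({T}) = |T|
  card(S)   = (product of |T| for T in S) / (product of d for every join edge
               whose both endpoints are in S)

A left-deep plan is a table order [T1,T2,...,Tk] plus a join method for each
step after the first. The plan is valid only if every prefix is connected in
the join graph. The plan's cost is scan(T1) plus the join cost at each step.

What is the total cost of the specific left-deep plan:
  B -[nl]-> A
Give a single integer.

step 1: scan B: cost=120, card=120
step 2: join A via nl
    card(P join A) = 120*80/(80) = 120
    cost = 120 + 120*80 = 9720

9720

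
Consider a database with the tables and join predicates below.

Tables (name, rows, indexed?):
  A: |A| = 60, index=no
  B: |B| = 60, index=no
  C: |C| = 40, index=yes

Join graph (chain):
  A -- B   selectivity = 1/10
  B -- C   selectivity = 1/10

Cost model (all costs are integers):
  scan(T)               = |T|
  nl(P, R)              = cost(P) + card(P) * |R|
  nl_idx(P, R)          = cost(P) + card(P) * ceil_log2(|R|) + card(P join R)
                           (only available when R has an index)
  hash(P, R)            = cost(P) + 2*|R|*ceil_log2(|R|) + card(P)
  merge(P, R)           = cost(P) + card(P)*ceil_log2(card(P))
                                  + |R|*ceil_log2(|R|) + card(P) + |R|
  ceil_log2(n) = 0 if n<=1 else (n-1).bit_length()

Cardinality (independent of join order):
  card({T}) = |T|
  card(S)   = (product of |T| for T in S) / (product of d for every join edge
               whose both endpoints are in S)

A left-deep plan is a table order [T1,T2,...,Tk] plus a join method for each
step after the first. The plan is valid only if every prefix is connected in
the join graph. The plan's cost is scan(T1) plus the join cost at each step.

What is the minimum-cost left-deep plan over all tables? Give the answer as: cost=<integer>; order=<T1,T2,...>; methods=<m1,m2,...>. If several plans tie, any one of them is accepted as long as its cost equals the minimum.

Selinger DP (subsets sized 1..n):
  {A}: scan cost=60, card=60
  {B}: scan cost=60, card=60
  {C}: scan cost=40, card=40
  {AB}: card=360; try (B,hash)→840, (A,hash)→840, (B,merge)→900, (A,merge)→900, (B,nl)→3660, (A,nl)→3660; best=840 via (B,hash)
  {BC}: card=240; try (C,hash)→600, (C,nl_idx)→660, (B,merge)→740, (C,merge)→760, (B,hash)→800, (B,nl)→2440 …(+1); best=600 via (C,hash)
  {ABC}: card=1440; try (A,hash)→1560, (C,hash)→1680, (A,merge)→3180, (C,nl_idx)→4440, (C,merge)→4720, (A,nl)→15000 …(+1); best=1560 via (A,hash)

cost=1560; order=B,C,A; methods=hash,hash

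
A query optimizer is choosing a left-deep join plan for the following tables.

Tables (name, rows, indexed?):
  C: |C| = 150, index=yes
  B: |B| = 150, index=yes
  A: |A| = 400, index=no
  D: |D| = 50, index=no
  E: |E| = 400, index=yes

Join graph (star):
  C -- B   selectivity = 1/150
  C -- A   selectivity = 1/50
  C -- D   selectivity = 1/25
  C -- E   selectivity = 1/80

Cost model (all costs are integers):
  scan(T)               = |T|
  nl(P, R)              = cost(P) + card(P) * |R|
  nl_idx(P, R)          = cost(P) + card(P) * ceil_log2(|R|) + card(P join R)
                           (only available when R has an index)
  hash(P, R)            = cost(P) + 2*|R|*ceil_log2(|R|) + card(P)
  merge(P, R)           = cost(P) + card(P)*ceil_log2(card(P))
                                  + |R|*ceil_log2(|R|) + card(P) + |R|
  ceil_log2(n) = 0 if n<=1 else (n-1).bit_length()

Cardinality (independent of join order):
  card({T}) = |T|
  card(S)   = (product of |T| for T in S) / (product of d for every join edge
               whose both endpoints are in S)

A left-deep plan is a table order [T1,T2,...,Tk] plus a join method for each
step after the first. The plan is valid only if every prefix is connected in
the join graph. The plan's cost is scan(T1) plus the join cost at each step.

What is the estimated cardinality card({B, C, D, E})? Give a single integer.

1500

Tables in S: B(150), C(150), D(50), E(400)
Edges inside S: C-B(d=150), C-D(d=25), C-E(d=80)
numerator = 150 * 150 * 50 * 400 = 450000000
denominator = 150 * 25 * 80 = 300000
card(S) = 450000000 / 300000 = 1500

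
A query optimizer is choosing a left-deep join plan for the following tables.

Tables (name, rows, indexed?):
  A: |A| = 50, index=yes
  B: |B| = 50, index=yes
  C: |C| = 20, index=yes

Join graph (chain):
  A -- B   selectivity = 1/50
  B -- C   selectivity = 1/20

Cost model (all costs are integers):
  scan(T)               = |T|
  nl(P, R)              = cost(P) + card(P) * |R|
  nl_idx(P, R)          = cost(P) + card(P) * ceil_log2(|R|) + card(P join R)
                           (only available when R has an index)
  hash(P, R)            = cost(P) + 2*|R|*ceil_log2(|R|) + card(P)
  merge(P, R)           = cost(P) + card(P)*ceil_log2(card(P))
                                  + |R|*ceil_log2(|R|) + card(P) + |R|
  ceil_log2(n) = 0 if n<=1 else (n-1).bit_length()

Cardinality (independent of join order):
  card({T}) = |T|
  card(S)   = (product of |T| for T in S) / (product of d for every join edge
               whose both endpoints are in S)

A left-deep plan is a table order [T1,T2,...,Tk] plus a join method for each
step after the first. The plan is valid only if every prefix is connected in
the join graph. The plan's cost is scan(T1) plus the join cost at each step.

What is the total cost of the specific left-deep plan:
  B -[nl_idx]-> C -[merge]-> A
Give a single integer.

step 1: scan B: cost=50, card=50
step 2: join C via nl_idx
    card(P join C) = 50*20/(20) = 50
    cost = 50 + 50*5 + 50 = 350
step 3: join A via merge
    card(P join A) = 50*50/(50) = 50
    cost = 350 + 50*6 + 50*6 + 50 + 50 = 1050

1050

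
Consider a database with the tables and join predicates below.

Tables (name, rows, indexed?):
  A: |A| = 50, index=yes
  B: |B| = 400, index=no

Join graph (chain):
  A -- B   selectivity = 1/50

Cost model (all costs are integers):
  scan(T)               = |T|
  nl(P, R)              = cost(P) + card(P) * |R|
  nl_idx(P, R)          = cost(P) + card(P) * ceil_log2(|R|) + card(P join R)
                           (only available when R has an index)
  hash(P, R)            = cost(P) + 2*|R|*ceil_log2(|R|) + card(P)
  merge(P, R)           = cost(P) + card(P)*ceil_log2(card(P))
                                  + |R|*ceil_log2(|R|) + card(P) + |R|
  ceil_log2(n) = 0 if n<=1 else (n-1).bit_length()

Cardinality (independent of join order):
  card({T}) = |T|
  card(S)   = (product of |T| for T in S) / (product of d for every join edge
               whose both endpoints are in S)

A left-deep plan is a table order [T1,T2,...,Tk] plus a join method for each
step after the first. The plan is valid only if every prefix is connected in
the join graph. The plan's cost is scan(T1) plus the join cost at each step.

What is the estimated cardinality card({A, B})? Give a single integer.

Tables in S: A(50), B(400)
Edges inside S: A-B(d=50)
numerator = 50 * 400 = 20000
denominator = 50 = 50
card(S) = 20000 / 50 = 400

400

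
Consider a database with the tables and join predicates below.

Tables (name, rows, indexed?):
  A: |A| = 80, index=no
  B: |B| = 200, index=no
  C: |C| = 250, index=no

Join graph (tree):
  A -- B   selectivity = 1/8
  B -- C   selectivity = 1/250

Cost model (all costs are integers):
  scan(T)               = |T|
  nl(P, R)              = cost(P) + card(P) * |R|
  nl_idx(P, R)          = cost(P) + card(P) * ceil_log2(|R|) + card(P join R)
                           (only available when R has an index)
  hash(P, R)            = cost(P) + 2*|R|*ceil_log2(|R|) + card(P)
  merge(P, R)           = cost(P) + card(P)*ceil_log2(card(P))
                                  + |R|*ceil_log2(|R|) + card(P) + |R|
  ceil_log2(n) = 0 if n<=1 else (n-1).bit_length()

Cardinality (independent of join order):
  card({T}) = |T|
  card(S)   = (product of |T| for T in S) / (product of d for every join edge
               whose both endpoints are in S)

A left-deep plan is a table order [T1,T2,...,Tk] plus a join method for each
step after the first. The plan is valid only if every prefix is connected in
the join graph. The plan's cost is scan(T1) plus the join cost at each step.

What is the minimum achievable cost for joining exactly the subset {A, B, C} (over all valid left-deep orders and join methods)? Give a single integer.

5020

Selinger DP over subsets of {A,B,C}:
  {A}: scan cost=80, card=80
  {B}: scan cost=200, card=200
  {C}: scan cost=250, card=250
  {AB}: card=2000; try (A,hash)→1520, (B,merge)→2520, (A,merge)→2640, (B,hash)→3360, (B,nl)→16080, (A,nl)→16200; best=1520 via (A,hash)
  {BC}: card=200; try (B,hash)→3700, (C,merge)→4250, (B,merge)→4300, (C,hash)→4400, (C,nl)→50200, (B,nl)→50250; best=3700 via (B,hash)
  {ABC}: card=2000; try (A,hash)→5020, (A,merge)→6140, (C,hash)→7520, (A,nl)→19700, (C,merge)→27770, (C,nl)→501520; best=5020 via (A,hash)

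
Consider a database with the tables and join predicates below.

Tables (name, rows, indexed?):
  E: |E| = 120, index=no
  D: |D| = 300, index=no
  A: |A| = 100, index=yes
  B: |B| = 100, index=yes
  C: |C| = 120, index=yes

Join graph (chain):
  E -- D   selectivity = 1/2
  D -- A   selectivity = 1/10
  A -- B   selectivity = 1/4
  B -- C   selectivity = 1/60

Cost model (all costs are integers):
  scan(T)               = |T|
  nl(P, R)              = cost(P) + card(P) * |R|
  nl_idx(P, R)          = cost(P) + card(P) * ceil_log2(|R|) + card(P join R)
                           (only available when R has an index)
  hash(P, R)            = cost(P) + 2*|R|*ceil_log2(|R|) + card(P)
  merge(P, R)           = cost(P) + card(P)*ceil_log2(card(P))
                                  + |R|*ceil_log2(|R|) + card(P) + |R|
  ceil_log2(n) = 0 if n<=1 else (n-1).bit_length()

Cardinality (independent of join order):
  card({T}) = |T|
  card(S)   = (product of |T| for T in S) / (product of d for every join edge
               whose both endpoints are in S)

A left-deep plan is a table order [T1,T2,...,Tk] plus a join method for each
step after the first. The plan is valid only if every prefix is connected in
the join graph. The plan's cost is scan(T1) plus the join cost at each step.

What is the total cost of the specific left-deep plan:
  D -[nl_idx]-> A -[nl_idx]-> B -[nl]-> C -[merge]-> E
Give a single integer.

step 1: scan D: cost=300, card=300
step 2: join A via nl_idx
    card(P join A) = 300*100/(10) = 3000
    cost = 300 + 300*7 + 3000 = 5400
step 3: join B via nl_idx
    card(P join B) = 3000*100/(4) = 75000
    cost = 5400 + 3000*7 + 75000 = 101400
step 4: join C via nl
    card(P join C) = 75000*120/(60) = 150000
    cost = 101400 + 75000*120 = 9101400
step 5: join E via merge
    card(P join E) = 150000*120/(2) = 9000000
    cost = 9101400 + 150000*18 + 120*7 + 150000 + 120 = 11952360

11952360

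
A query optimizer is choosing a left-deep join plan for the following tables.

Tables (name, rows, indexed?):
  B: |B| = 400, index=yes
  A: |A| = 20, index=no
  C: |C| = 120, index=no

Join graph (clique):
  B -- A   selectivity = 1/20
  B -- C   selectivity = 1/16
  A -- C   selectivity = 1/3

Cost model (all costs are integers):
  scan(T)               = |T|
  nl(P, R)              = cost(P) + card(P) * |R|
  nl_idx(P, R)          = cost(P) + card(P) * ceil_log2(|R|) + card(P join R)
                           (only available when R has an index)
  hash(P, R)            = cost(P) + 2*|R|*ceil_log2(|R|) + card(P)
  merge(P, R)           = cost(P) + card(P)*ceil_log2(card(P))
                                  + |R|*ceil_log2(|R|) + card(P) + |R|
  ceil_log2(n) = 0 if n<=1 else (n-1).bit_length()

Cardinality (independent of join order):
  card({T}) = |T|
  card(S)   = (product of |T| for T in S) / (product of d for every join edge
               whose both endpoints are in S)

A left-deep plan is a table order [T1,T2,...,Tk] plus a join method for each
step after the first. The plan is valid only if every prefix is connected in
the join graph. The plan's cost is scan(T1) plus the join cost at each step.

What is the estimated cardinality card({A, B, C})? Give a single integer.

1000

Tables in S: A(20), B(400), C(120)
Edges inside S: B-A(d=20), B-C(d=16), A-C(d=3)
numerator = 20 * 400 * 120 = 960000
denominator = 20 * 16 * 3 = 960
card(S) = 960000 / 960 = 1000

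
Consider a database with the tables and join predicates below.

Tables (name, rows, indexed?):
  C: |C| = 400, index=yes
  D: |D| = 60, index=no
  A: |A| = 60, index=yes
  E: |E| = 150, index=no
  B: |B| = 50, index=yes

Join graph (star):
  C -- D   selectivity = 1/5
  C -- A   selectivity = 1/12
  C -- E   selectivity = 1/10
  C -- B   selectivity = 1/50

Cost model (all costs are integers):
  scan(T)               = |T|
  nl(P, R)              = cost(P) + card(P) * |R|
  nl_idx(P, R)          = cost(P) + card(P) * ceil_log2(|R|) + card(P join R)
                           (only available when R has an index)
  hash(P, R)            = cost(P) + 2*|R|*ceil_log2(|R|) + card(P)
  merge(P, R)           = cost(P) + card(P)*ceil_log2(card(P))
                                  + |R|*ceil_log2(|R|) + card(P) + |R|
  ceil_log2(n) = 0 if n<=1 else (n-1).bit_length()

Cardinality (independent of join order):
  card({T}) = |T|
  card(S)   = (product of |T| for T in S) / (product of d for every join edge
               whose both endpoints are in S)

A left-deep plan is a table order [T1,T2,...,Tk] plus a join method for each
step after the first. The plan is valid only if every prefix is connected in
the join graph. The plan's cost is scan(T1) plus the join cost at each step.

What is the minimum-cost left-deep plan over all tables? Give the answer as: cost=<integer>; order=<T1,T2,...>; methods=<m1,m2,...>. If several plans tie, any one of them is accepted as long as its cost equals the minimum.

Selinger DP (subsets sized 1..n):
  {C}: scan cost=400, card=400
  {D}: scan cost=60, card=60
  {A}: scan cost=60, card=60
  {E}: scan cost=150, card=150
  {B}: scan cost=50, card=50
  {CD}: card=4800; try (D,hash)→1520, (C,merge)→4480, (D,merge)→4820, (C,nl_idx)→5400, (C,hash)→7320, (C,nl)→24060 …(+1); best=1520 via (D,hash)
  {AC}: card=2000; try (A,hash)→1520, (C,nl_idx)→2600, (C,merge)→4480, (A,nl_idx)→4800, (A,merge)→4820, (C,hash)→7320 …(+2); best=1520 via (A,hash)
  {CE}: card=6000; try (E,hash)→3200, (C,merge)→5500, (E,merge)→5750, (C,hash)→7500, (C,nl_idx)→7500, (C,nl)→60150 …(+1); best=3200 via (E,hash)
  {BC}: card=400; try (C,nl_idx)→900, (B,hash)→1400, (B,nl_idx)→3200, (C,merge)→4400, (B,merge)→4750, (C,hash)→7300 …(+2); best=900 via (C,nl_idx)
  {ACD}: card=24000; try (D,hash)→4240, (A,hash)→7040, (D,merge)→25940, (A,nl_idx)→54320, (A,merge)→69140, (D,nl)→121520 …(+1); best=4240 via (D,hash)
  {CDE}: card=72000; try (E,hash)→8720, (D,hash)→9920, (E,merge)→70070, (D,merge)→87620, (D,nl)→363200, (E,nl)→721520; best=8720 via (E,hash)
  {BCD}: card=4800; try (D,hash)→2020, (D,merge)→5320, (B,hash)→6920, (D,nl)→24900, (B,nl_idx)→35120, (B,merge)→69070 …(+1); best=2020 via (D,hash)
  {ACE}: card=30000; try (E,hash)→5920, (A,hash)→9920, (E,merge)→26870, (A,nl_idx)→69200, (A,merge)→87620, (E,nl)→301520 …(+1); best=5920 via (E,hash)
  {ABC}: card=2000; try (A,hash)→2020, (B,hash)→4120, (A,nl_idx)→5300, (A,merge)→5320, (B,nl_idx)→15520, (A,nl)→24900 …(+2); best=2020 via (A,hash)
  {BCE}: card=6000; try (E,hash)→3700, (E,merge)→6250, (B,hash)→9800, (B,nl_idx)→45200, (E,nl)→60900, (B,merge)→87550 …(+1); best=3700 via (E,hash)
  {ACDE}: card=360000; try (E,hash)→30640, (D,hash)→36640, (A,hash)→81440, (E,merge)→389590, (D,merge)→486340, (A,nl_idx)→800720 …(+4); best=30640 via (E,hash)
  {ABCD}: card=24000; try (D,hash)→4740, (A,hash)→7540, (D,merge)→26440, (B,hash)→28840, (A,nl_idx)→54820, (A,merge)→69640 …(+5); best=4740 via (D,hash)
  {BCDE}: card=72000; try (E,hash)→9220, (D,hash)→10420, (E,merge)→70570, (B,hash)→81320, (D,merge)→88120, (D,nl)→363700 …(+4); best=9220 via (E,hash)
  {ABCE}: card=30000; try (E,hash)→6420, (A,hash)→10420, (E,merge)→27370, (B,hash)→36520, (A,nl_idx)→69700, (A,merge)→88120 …(+5); best=6420 via (E,hash)
  {ABCDE}: card=360000; try (E,hash)→31140, (D,hash)→37140, (A,hash)→81940, (E,merge)→390090, (B,hash)→391240, (D,merge)→486840 …(+8); best=31140 via (E,hash)

cost=31140; order=B,C,A,D,E; methods=nl_idx,hash,hash,hash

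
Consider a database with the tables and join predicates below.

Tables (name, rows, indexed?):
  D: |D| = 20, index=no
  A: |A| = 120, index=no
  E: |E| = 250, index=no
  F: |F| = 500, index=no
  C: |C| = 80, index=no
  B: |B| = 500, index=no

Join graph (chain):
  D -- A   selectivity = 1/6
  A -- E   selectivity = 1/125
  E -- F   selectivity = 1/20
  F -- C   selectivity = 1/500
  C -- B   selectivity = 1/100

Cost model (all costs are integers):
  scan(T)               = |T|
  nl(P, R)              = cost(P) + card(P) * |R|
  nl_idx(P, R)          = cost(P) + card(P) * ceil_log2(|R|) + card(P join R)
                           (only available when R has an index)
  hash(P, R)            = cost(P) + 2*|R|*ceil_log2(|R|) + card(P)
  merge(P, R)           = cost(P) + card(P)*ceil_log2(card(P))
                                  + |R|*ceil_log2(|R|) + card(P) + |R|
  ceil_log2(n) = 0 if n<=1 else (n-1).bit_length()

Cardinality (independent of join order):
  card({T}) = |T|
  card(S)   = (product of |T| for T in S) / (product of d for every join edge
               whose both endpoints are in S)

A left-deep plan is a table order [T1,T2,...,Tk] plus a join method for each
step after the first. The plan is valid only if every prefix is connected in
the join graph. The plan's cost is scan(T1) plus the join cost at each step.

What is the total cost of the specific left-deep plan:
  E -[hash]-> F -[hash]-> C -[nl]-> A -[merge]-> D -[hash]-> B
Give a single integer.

step 1: scan E: cost=250, card=250
step 2: join F via hash
    card(P join F) = 250*500/(20) = 6250
    cost = 250 + 2*500*9 + 250 = 9500
step 3: join C via hash
    card(P join C) = 6250*80/(500) = 1000
    cost = 9500 + 2*80*7 + 6250 = 16870
step 4: join A via nl
    card(P join A) = 1000*120/(125) = 960
    cost = 16870 + 1000*120 = 136870
step 5: join D via merge
    card(P join D) = 960*20/(6) = 3200
    cost = 136870 + 960*10 + 20*5 + 960 + 20 = 147550
step 6: join B via hash
    card(P join B) = 3200*500/(100) = 16000
    cost = 147550 + 2*500*9 + 3200 = 159750

159750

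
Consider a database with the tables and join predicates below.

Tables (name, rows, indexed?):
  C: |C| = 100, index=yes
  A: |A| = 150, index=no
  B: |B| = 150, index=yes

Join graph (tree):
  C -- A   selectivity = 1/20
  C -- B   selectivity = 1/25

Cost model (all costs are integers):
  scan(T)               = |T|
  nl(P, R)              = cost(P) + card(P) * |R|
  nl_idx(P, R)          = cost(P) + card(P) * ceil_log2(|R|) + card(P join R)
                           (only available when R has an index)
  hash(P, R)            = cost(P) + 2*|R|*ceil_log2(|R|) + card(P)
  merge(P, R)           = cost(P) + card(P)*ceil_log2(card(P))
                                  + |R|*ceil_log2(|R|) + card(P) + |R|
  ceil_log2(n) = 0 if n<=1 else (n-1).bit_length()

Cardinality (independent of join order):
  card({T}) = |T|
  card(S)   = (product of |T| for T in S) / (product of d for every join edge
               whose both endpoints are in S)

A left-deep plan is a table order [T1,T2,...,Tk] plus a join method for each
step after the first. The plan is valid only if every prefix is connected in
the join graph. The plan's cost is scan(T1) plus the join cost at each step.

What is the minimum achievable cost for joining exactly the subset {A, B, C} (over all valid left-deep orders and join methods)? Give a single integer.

4500

Selinger DP over subsets of {A,B,C}:
  {C}: scan cost=100, card=100
  {A}: scan cost=150, card=150
  {B}: scan cost=150, card=150
  {AC}: card=750; try (C,hash)→1700, (C,nl_idx)→1950, (A,merge)→2250, (C,merge)→2300, (A,hash)→2600, (A,nl)→15100 …(+1); best=1700 via (C,hash)
  {BC}: card=600; try (B,nl_idx)→1500, (C,hash)→1700, (C,nl_idx)→1800, (B,merge)→2250, (C,merge)→2300, (B,hash)→2600 …(+2); best=1500 via (B,nl_idx)
  {ABC}: card=4500; try (A,hash)→4500, (B,hash)→4850, (A,merge)→9450, (B,merge)→11300, (B,nl_idx)→12200, (A,nl)→91500 …(+1); best=4500 via (A,hash)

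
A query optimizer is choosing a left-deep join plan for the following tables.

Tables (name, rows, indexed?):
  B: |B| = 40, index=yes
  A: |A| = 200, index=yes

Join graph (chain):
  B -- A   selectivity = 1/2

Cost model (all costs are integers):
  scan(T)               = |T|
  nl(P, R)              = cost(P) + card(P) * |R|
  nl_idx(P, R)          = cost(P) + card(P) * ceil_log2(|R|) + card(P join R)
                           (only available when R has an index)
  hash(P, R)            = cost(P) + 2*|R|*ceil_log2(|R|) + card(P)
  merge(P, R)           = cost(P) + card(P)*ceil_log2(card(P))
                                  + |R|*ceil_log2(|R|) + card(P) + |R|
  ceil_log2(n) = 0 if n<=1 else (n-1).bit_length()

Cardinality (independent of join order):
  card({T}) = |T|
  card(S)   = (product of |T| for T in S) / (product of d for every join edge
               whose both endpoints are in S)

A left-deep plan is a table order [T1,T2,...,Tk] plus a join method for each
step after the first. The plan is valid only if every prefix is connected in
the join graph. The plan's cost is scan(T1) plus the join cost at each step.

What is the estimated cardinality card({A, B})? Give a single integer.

Tables in S: A(200), B(40)
Edges inside S: B-A(d=2)
numerator = 200 * 40 = 8000
denominator = 2 = 2
card(S) = 8000 / 2 = 4000

4000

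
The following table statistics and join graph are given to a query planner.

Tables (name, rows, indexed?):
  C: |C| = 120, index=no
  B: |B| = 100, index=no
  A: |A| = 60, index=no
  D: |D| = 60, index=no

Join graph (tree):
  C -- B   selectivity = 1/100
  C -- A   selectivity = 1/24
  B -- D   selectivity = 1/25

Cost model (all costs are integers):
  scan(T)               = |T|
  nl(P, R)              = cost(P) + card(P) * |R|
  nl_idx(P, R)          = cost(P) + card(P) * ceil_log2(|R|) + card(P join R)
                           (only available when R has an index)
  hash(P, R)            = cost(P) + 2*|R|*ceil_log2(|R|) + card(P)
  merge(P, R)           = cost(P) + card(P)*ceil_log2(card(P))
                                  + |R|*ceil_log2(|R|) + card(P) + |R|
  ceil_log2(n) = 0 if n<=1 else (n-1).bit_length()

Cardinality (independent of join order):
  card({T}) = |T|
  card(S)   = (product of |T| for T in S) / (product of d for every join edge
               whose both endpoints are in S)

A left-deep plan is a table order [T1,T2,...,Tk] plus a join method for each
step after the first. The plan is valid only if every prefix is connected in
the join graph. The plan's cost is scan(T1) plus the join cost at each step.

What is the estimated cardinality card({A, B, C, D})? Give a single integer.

720

Tables in S: A(60), B(100), C(120), D(60)
Edges inside S: C-B(d=100), C-A(d=24), B-D(d=25)
numerator = 60 * 100 * 120 * 60 = 43200000
denominator = 100 * 24 * 25 = 60000
card(S) = 43200000 / 60000 = 720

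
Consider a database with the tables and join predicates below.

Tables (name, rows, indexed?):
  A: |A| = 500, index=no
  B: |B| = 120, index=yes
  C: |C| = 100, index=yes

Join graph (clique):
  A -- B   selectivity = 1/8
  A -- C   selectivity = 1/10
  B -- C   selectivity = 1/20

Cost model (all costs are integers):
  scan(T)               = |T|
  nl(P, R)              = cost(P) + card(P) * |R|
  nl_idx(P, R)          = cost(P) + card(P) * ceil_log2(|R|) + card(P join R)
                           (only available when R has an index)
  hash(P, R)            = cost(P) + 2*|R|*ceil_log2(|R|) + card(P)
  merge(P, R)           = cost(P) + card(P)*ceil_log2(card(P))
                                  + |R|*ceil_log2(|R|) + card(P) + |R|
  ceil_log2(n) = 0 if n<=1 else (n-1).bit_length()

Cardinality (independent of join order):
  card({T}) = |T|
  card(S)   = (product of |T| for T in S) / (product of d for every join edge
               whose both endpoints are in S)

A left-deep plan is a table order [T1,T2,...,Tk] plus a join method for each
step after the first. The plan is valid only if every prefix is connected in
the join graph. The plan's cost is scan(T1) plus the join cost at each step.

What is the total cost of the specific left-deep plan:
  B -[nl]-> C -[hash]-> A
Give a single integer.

step 1: scan B: cost=120, card=120
step 2: join C via nl
    card(P join C) = 120*100/(20) = 600
    cost = 120 + 120*100 = 12120
step 3: join A via hash
    card(P join A) = 600*500/(8*10) = 3750
    cost = 12120 + 2*500*9 + 600 = 21720

21720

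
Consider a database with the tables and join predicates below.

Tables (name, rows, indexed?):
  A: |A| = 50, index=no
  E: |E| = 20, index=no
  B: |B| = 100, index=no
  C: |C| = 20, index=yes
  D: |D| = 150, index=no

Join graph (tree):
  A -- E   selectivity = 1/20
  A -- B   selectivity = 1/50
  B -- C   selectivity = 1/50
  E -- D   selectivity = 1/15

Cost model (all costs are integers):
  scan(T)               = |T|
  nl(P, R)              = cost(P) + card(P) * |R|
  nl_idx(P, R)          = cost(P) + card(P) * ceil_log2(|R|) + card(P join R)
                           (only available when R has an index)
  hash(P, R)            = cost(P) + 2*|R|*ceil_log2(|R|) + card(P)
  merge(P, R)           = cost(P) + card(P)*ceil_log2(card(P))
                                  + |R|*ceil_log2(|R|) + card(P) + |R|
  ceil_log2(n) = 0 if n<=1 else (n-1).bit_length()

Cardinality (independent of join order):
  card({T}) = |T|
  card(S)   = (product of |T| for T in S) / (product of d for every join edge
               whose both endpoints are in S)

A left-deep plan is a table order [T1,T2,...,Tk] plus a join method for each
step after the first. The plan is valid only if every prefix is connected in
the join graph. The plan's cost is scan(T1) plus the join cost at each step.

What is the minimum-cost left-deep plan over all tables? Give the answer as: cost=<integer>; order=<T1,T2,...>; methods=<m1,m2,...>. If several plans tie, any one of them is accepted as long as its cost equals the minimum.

Selinger DP (subsets sized 1..n):
  {A}: scan cost=50, card=50
  {E}: scan cost=20, card=20
  {B}: scan cost=100, card=100
  {C}: scan cost=20, card=20
  {D}: scan cost=150, card=150
  {AE}: card=50; try (E,hash)→300, (A,merge)→490, (E,merge)→520, (A,hash)→640, (A,nl)→1020, (E,nl)→1050; best=300 via (E,hash)
  {AB}: card=100; try (A,hash)→800, (B,merge)→1200, (A,merge)→1250, (B,hash)→1500, (B,nl)→5050, (A,nl)→5100; best=800 via (A,hash)
  {DE}: card=200; try (E,hash)→500, (D,merge)→1490, (E,merge)→1620, (D,hash)→2440, (D,nl)→3020, (E,nl)→3150; best=500 via (E,hash)
  {BC}: card=40; try (C,hash)→400, (C,nl_idx)→640, (B,merge)→940, (C,merge)→1020, (B,hash)→1440, (B,nl)→2020 …(+1); best=400 via (C,hash)
  {ABE}: card=100; try (E,hash)→1100, (B,merge)→1450, (E,merge)→1720, (B,hash)→1750, (E,nl)→2800, (B,nl)→5300; best=1100 via (E,hash)
  {ADE}: card=500; try (A,hash)→1300, (D,merge)→2000, (A,merge)→2650, (D,hash)→2750, (D,nl)→7800, (A,nl)→10500; best=1300 via (A,hash)
  {ABC}: card=40; try (A,merge)→1030, (A,hash)→1040, (C,hash)→1100, (C,nl_idx)→1340, (C,merge)→1720, (A,nl)→2400 …(+1); best=1030 via (A,merge)
  {ABCE}: card=40; try (E,hash)→1270, (C,hash)→1400, (E,merge)→1430, (C,nl_idx)→1640, (E,nl)→1830, (C,merge)→2020 …(+1); best=1270 via (E,hash)
  {ABDE}: card=1000; try (B,hash)→3200, (D,merge)→3250, (D,hash)→3600, (B,merge)→7100, (D,nl)→16100, (B,nl)→51300; best=3200 via (B,hash)
  {ABCDE}: card=400; try (D,merge)→2900, (D,hash)→3710, (C,hash)→4400, (D,nl)→7270, (C,nl_idx)→8600, (C,merge)→14320 …(+1); best=2900 via (D,merge)

cost=2900; order=B,C,A,E,D; methods=hash,merge,hash,merge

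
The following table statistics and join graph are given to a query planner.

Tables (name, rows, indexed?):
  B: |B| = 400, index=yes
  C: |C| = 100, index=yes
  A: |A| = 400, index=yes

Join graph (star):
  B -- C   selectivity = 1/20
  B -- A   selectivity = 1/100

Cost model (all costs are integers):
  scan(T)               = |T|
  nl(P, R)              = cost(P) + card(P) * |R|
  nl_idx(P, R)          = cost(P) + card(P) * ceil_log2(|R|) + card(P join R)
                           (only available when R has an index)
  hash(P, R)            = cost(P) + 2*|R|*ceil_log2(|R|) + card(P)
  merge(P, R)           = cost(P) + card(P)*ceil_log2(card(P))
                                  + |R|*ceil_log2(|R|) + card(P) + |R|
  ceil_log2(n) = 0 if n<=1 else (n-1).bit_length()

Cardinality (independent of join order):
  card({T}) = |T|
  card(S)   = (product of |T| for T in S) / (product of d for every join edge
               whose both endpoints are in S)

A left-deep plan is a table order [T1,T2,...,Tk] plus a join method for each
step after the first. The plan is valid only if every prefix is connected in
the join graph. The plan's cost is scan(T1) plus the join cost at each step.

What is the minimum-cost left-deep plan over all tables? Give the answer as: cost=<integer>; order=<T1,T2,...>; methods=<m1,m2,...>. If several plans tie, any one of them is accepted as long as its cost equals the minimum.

cost=8600; order=A,B,C; methods=nl_idx,hash

Selinger DP (subsets sized 1..n):
  {B}: scan cost=400, card=400
  {C}: scan cost=100, card=100
  {A}: scan cost=400, card=400
  {BC}: card=2000; try (C,hash)→2200, (B,nl_idx)→3000, (B,merge)→4900, (C,merge)→5200, (C,nl_idx)→5200, (B,hash)→7400 …(+2); best=2200 via (C,hash)
  {AB}: card=1600; try (B,nl_idx)→5600, (A,nl_idx)→5600, (B,hash)→8000, (A,hash)→8000, (B,merge)→8400, (A,merge)→8400 …(+2); best=5600 via (B,nl_idx)
  {ABC}: card=8000; try (C,hash)→8600, (A,hash)→11400, (C,nl_idx)→24800, (C,merge)→25600, (A,nl_idx)→28200, (A,merge)→30200 …(+2); best=8600 via (C,hash)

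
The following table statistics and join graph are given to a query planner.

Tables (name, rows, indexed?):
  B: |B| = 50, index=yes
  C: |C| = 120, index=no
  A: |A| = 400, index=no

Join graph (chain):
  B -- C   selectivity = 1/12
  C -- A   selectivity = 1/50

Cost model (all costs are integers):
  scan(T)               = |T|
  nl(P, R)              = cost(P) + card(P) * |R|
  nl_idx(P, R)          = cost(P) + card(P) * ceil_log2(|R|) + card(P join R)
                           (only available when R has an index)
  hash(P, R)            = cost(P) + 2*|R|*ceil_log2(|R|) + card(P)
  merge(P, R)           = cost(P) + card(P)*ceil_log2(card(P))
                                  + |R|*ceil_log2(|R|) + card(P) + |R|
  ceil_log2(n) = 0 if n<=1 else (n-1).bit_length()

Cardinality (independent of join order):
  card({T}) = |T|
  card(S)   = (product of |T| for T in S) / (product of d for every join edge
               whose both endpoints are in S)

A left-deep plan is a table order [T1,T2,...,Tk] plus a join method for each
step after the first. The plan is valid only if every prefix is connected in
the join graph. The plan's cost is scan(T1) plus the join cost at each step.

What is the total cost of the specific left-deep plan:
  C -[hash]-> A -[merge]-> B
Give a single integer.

18350

step 1: scan C: cost=120, card=120
step 2: join A via hash
    card(P join A) = 120*400/(50) = 960
    cost = 120 + 2*400*9 + 120 = 7440
step 3: join B via merge
    card(P join B) = 960*50/(12) = 4000
    cost = 7440 + 960*10 + 50*6 + 960 + 50 = 18350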